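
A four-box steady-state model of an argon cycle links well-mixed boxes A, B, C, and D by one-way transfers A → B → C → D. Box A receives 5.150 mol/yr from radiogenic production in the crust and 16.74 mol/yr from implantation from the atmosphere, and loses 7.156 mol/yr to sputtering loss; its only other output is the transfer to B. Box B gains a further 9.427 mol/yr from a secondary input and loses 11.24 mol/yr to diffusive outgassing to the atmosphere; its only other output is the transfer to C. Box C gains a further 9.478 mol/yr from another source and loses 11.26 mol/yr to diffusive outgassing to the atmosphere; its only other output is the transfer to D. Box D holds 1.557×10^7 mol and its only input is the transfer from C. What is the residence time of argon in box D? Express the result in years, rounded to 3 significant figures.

1.40×10^6 yr

Box A: F(A→B) = (5.150 + 16.74) − 7.156 = 14.734 mol/yr.
Box B: F(B→C) = (14.734 + 9.427) − 11.24 = 12.921 mol/yr.
Box C: F(C→D) = (12.921 + 9.478) − 11.26 = 11.139 mol/yr.
Box D throughput = its input = 11.139 mol/yr; τ = 1.557×10^7 / 11.139 = 1.398×10^6 yr.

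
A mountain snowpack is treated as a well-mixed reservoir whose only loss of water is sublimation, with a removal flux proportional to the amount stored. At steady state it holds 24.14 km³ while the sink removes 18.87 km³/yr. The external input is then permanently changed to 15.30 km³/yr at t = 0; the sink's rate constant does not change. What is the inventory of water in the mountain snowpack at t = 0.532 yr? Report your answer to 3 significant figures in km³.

τ = M₀/F₀ = 24.14/18.87 = 1.279 yr; rate constant k = 1/τ.
New steady state M_∞ = F₁/k = F₁·τ = 15.30 × 1.279 = 19.573 km³.
M(t) = M_∞ + (M₀ − M_∞)·e^(−t/τ); t/τ = 0.532/1.279 = 0.4159, so e^(−t/τ) = 0.6598.
M(t) = 19.573 + 4.567 × 0.6598 = 22.586 km³.

22.6 km³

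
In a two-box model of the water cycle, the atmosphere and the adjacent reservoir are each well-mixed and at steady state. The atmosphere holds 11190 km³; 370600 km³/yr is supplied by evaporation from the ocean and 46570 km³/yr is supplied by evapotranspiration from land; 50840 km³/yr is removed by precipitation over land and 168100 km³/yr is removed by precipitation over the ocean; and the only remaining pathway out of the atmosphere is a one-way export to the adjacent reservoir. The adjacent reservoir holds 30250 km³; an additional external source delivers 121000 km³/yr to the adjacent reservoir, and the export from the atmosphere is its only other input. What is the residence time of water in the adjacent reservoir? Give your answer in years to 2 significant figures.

Balance the atmosphere: ΣF_in = 370600 + 46570 = 417170 km³/yr.
Export to the adjacent reservoir = ΣF_in − (50840 + 168100) = 198230 km³/yr.
Total input to the adjacent reservoir = 198230 + 121000 = 319230 km³/yr; at steady state this equals its total output.
τ = M / F = 30250 / 319230 = 0.09476 yr.

0.095 yr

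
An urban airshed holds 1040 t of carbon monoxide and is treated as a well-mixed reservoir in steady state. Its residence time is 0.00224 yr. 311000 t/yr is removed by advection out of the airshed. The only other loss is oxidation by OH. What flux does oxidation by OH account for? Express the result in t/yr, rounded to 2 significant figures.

150000 t/yr

Total removal F = M/τ = 1040 / 0.00224 = 464300 t/yr.
Oxidation by OH = F − (311000) = 464300 − 311000 = 153300 t/yr.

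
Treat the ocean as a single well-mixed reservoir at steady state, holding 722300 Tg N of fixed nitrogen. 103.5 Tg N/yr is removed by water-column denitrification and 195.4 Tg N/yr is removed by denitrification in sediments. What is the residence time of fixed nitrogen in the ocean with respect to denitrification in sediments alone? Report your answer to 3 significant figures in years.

Residence time with respect to a single sink: τ = M / F_sink.
τ = 722300 / 195.4 = 3697 yr.

3700 yr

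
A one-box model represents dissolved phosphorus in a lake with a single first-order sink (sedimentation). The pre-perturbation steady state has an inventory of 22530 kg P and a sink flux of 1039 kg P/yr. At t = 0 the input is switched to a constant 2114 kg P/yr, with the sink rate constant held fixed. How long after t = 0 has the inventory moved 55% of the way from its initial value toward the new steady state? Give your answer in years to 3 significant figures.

τ = M₀/F₀ = 22530/1039 = 21.68 yr.
The remaining gap fraction is e^(−t/τ); 55% covered ⇒ e^(−t/τ) = 0.450.
t = −τ ln(0.450) = 21.68 × 0.7985 = 17.32 yr.

17.3 yr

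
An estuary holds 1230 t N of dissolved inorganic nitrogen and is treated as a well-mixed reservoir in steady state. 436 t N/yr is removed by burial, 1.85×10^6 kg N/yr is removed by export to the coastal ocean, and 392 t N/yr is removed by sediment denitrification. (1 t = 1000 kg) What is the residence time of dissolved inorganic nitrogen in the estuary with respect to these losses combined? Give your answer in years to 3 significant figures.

0.459 yr

Convert the export to the coastal ocean flux: 1.85×10^6 kg N/yr = 1850 t N/yr.
Total removal = 436.0 + 1850 + 392.0 = 2678.0 t N/yr.
τ = M / ΣF_out = 1230 / 2678.0 = 0.4593 yr.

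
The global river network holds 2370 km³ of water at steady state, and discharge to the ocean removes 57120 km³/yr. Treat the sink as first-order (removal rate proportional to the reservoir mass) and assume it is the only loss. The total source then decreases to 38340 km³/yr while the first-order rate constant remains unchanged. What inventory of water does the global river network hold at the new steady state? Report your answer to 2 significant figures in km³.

Rate constant k = F/M = 57120 / 2370 = 24.10 yr⁻¹.
At the new steady state, source = k·M_new ⇒ M_new = 38340 / 24.10 = 1591 km³.
(Equivalently M_new = M × F_new/F_old = 2370 × 38340/57120.)

1600 km³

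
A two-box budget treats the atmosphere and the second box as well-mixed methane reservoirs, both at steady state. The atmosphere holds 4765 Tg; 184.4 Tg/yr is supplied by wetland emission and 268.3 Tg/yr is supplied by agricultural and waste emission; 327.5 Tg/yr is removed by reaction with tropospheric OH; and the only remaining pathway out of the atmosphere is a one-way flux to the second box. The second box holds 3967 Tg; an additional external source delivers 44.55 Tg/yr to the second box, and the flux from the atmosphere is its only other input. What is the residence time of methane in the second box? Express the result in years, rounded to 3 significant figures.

Balance the atmosphere: ΣF_in = 184.4 + 268.3 = 452.70 Tg/yr.
Flux to the second box = ΣF_in − (327.5) = 125.20 Tg/yr.
Total input to the second box = 125.20 + 44.55 = 169.75 Tg/yr; at steady state this equals its total output.
τ = M / F = 3967 / 169.75 = 23.37 yr.

23.4 yr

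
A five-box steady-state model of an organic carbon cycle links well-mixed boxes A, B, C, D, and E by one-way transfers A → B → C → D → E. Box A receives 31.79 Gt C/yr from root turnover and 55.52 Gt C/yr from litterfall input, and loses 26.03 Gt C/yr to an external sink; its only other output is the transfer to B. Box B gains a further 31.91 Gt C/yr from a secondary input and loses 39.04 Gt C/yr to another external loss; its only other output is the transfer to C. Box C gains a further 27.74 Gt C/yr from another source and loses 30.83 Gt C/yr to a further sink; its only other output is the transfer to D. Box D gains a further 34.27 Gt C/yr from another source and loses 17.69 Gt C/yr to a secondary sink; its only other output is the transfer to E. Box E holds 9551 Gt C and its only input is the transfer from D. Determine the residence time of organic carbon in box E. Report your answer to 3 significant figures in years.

141 yr

Box A: F(A→B) = (31.79 + 55.52) − 26.03 = 61.280 Gt C/yr.
Box B: F(B→C) = (61.280 + 31.91) − 39.04 = 54.150 Gt C/yr.
Box C: F(C→D) = (54.150 + 27.74) − 30.83 = 51.060 Gt C/yr.
Box D: F(D→E) = (51.060 + 34.27) − 17.69 = 67.640 Gt C/yr.
Box E throughput = its input = 67.640 Gt C/yr; τ = 9551 / 67.640 = 141.2 yr.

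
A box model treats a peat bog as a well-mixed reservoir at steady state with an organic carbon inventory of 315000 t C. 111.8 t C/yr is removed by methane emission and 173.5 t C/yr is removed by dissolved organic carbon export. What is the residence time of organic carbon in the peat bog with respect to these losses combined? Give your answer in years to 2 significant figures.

Total removal = 111.8 + 173.5 = 285.30 t C/yr.
τ = M / ΣF_out = 315000 / 285.30 = 1104 yr.

1100 yr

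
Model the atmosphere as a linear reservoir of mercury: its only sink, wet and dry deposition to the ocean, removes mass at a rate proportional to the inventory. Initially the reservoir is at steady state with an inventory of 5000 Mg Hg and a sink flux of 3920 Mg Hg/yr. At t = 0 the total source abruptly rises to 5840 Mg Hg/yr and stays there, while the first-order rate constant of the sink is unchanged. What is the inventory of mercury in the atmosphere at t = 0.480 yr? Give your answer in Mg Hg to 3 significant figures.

The sink rate constant is k = F₀/M₀ = 3920/5000 = 0.7840 yr⁻¹.
Solving dM/dt = F₁ − kM with M(0) = M₀ gives M(t) = F₁/k + (M₀ − F₁/k)·e^(−kt).
F₁/k = 5840/0.7840 = 7449.0 Mg Hg; kt = 0.7840 × 0.480 = 0.3763, e^(−kt) = 0.6864.
M(0.480) = 7449.0 + (5000 − 7449.0) × 0.6864 = 7449.0 − 1681 = 5768.0 Mg Hg.

5770 Mg Hg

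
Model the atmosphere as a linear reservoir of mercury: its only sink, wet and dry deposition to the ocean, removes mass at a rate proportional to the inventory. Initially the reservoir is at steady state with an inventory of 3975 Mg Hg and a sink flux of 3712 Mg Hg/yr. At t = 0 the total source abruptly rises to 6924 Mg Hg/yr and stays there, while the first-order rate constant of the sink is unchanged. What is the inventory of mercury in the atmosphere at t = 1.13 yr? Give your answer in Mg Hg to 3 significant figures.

6220 Mg Hg

Residence time τ = M₀/F₀ = 1.071 yr. The eventual steady state is M_∞ = M₀·(F₁/F₀) = 3975 × 6924/3712 = 7414.6 Mg Hg.
The anomaly ΔM(t) = M(t) − M_∞ decays as ΔM₀·e^(−t/τ) with ΔM₀ = 3975 − 7414.6 = −3440 Mg Hg.
At t = 1.13 yr, e^(−t/τ) = e^(−1.055) = 0.3481, so ΔM = −1197 Mg Hg and M = 7414.6 − 1197 = 6217.2 Mg Hg.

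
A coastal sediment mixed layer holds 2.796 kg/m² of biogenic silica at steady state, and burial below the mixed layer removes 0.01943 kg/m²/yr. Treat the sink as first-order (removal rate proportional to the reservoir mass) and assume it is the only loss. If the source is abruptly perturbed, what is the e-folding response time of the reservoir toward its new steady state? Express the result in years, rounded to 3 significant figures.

144 yr

For a linear reservoir the response time equals the residence time τ = M/F.
τ = 2.796 / 0.01943 = 143.9 yr.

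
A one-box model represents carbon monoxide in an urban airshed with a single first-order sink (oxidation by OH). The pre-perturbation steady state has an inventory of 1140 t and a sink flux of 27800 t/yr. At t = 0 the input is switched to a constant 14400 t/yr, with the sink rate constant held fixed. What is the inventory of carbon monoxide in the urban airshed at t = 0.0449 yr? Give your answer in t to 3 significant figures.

774 t

Residence time τ = M₀/F₀ = 0.04101 yr. The eventual steady state is M_∞ = M₀·(F₁/F₀) = 1140 × 14400/27800 = 590.50 t.
The anomaly ΔM(t) = M(t) − M_∞ decays as ΔM₀·e^(−t/τ) with ΔM₀ = 1140 − 590.50 = 549.5 t.
At t = 0.0449 yr, e^(−t/τ) = e^(−1.095) = 0.3346, so ΔM = 183.8 t and M = 590.50 + 183.8 = 774.34 t.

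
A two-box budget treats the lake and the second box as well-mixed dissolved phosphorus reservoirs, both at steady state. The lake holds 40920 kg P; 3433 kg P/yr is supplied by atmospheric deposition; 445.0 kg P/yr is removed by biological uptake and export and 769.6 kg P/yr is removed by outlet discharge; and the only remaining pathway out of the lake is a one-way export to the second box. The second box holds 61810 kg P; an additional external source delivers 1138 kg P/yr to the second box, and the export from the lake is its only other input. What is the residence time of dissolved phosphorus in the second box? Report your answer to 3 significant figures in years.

18.4 yr

Balance the lake: ΣF_in = 3433.0 kg P/yr.
Export to the second box = ΣF_in − (445.0 + 769.6) = 2218.4 kg P/yr.
Total input to the second box = 2218.4 + 1138 = 3356.4 kg P/yr; at steady state this equals its total output.
τ = M / F = 61810 / 3356.4 = 18.42 yr.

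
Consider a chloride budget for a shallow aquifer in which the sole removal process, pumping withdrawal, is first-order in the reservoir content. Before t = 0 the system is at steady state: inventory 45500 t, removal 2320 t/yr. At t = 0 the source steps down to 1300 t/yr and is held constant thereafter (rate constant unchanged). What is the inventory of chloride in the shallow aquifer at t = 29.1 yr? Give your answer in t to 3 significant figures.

30000 t

Residence time τ = M₀/F₀ = 19.61 yr. The eventual steady state is M_∞ = M₀·(F₁/F₀) = 45500 × 1300/2320 = 25496 t.
The anomaly ΔM(t) = M(t) − M_∞ decays as ΔM₀·e^(−t/τ) with ΔM₀ = 45500 − 25496 = 20000 t.
At t = 29.1 yr, e^(−t/τ) = e^(−1.484) = 0.2268, so ΔM = 4537 t and M = 25496 + 4537 = 30032 t.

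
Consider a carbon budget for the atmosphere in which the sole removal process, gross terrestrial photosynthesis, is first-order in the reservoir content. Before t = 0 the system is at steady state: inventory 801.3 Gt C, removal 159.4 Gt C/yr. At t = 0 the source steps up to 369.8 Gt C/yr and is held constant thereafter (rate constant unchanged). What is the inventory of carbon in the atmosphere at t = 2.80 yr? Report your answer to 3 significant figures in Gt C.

1250 Gt C

Residence time τ = M₀/F₀ = 5.027 yr. The eventual steady state is M_∞ = M₀·(F₁/F₀) = 801.3 × 369.8/159.4 = 1859.0 Gt C.
The anomaly ΔM(t) = M(t) − M_∞ decays as ΔM₀·e^(−t/τ) with ΔM₀ = 801.3 − 1859.0 = −1058 Gt C.
At t = 2.80 yr, e^(−t/τ) = e^(−0.5570) = 0.5729, so ΔM = −606.0 Gt C and M = 1859.0 − 606.0 = 1253.0 Gt C.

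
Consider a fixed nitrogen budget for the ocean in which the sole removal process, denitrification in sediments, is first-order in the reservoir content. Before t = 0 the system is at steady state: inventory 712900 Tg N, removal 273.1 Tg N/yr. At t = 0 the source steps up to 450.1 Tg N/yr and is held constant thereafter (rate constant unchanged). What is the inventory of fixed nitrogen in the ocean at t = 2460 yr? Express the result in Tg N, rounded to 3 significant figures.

995000 Tg N

The sink rate constant is k = F₀/M₀ = 273.1/712900 = 0.0003831 yr⁻¹.
Solving dM/dt = F₁ − kM with M(0) = M₀ gives M(t) = F₁/k + (M₀ − F₁/k)·e^(−kt).
F₁/k = 450.1/0.0003831 = 1.1749×10^6 Tg N; kt = 0.0003831 × 2460 = 0.9424, e^(−kt) = 0.3897.
M(2460) = 1.1749×10^6 + (712900 − 1.1749×10^6) × 0.3897 = 1.1749×10^6 − 180100 = 994880 Tg N.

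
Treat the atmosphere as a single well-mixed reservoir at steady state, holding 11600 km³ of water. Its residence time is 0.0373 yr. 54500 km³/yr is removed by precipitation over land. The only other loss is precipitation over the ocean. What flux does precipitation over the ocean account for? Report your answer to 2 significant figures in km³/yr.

260000 km³/yr

Total removal F = M/τ = 11600 / 0.0373 = 311000 km³/yr.
Precipitation over the ocean = F − (54500) = 311000 − 54500 = 256500 km³/yr.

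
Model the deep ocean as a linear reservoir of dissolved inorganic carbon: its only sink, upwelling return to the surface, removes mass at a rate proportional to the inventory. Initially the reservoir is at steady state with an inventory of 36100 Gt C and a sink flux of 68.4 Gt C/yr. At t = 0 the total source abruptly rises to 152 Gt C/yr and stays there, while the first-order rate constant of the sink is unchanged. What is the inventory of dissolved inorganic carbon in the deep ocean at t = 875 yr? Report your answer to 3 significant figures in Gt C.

Residence time τ = M₀/F₀ = 527.8 yr. The eventual steady state is M_∞ = M₀·(F₁/F₀) = 36100 × 152/68.4 = 80222 Gt C.
The anomaly ΔM(t) = M(t) − M_∞ decays as ΔM₀·e^(−t/τ) with ΔM₀ = 36100 − 80222 = −44120 Gt C.
At t = 875 yr, e^(−t/τ) = e^(−1.658) = 0.1905, so ΔM = −8407 Gt C and M = 80222 − 8407 = 71815 Gt C.

71800 Gt C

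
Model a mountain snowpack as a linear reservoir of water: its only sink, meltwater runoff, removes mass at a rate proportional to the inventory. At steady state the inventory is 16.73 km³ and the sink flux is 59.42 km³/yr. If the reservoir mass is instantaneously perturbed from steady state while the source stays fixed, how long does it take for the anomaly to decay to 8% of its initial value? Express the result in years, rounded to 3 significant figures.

For a linear reservoir the anomaly decays as exp(−t/τ) with τ = M/F = 16.73/59.42 = 0.2816 yr.
exp(−t/τ) = 0.08 ⇒ t = −τ ln(0.08) = 0.2816 × 2.526 = 0.7111 yr.

0.711 yr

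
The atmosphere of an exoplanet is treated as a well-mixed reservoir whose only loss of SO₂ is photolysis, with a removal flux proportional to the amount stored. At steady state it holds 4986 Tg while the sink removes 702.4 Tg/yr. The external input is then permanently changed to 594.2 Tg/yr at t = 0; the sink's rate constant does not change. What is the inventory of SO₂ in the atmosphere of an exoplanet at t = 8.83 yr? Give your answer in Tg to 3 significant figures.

4440 Tg

τ = M₀/F₀ = 4986/702.4 = 7.099 yr; rate constant k = 1/τ.
New steady state M_∞ = F₁/k = F₁·τ = 594.2 × 7.099 = 4217.9 Tg.
M(t) = M_∞ + (M₀ − M_∞)·e^(−t/τ); t/τ = 8.83/7.099 = 1.244, so e^(−t/τ) = 0.2883.
M(t) = 4217.9 + 768.1 × 0.2883 = 4439.3 Tg.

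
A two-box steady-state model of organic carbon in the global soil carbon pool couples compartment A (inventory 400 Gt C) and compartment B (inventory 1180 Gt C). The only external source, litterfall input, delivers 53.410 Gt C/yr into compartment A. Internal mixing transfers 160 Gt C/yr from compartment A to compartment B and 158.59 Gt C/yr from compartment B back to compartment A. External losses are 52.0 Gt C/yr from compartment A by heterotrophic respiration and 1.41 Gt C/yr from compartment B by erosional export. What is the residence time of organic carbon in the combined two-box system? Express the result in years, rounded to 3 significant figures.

Residence time in the combined system uses the total inventory and the total *external* removal — internal exchanges between the two boxes cancel.
M_total = 400 + 1180 = 1580.0 Gt C.
ΣF_external_out = 52.0 + 1.41 = 53.410 Gt C/yr.
τ = M_total / ΣF_ext = 1580.0 / 53.410 = 29.58 yr.

29.6 yr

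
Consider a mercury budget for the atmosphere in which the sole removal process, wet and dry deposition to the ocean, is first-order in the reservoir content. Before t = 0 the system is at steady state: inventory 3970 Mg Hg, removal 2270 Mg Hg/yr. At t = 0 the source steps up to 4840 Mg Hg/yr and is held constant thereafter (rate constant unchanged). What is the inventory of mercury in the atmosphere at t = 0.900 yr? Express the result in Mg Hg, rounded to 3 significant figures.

Residence time τ = M₀/F₀ = 1.749 yr. The eventual steady state is M_∞ = M₀·(F₁/F₀) = 3970 × 4840/2270 = 8464.7 Mg Hg.
The anomaly ΔM(t) = M(t) − M_∞ decays as ΔM₀·e^(−t/τ) with ΔM₀ = 3970 − 8464.7 = −4495 Mg Hg.
At t = 0.900 yr, e^(−t/τ) = e^(−0.5146) = 0.5977, so ΔM = −2687 Mg Hg and M = 8464.7 − 2687 = 5778.1 Mg Hg.

5780 Mg Hg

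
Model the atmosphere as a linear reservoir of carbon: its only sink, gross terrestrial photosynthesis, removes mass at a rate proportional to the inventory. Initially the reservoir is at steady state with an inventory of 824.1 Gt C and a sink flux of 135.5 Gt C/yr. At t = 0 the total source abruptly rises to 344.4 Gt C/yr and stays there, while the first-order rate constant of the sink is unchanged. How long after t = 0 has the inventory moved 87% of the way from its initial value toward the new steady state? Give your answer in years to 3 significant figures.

12.4 yr

τ = M₀/F₀ = 824.1/135.5 = 6.082 yr.
The remaining gap fraction is e^(−t/τ); 87% covered ⇒ e^(−t/τ) = 0.130.
t = −τ ln(0.130) = 6.082 × 2.040 = 12.41 yr.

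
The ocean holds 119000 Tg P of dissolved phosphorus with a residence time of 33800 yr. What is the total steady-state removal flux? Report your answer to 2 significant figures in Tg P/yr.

F = M / τ = 119000 / 33800 = 3.521 Tg P/yr.

3.5 Tg P/yr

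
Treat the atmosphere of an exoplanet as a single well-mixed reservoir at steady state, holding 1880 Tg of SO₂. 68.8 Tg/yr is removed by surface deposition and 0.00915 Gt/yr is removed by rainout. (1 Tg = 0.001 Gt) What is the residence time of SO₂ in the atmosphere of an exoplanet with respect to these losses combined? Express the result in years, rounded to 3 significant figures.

24.1 yr

Convert the rainout flux: 0.00915 Gt/yr = 9.150 Tg/yr.
Total removal = 68.80 + 9.150 = 77.950 Tg/yr.
τ = M / ΣF_out = 1880 / 77.950 = 24.12 yr.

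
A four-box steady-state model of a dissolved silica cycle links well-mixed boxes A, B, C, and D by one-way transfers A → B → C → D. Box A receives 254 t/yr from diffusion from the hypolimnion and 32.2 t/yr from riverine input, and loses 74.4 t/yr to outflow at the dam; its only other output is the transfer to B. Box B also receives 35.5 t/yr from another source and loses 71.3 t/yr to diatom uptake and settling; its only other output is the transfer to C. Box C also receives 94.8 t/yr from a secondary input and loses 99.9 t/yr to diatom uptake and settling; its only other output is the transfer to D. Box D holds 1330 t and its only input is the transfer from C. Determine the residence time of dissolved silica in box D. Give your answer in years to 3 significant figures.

Box A: F(A→B) = (254 + 32.2) − 74.4 = 211.80 t/yr.
Box B: F(B→C) = (211.80 + 35.5) − 71.3 = 176.00 t/yr.
Box C: F(C→D) = (176.00 + 94.8) − 99.9 = 170.90 t/yr.
Box D throughput = its input = 170.90 t/yr; τ = 1330 / 170.90 = 7.782 yr.

7.78 yr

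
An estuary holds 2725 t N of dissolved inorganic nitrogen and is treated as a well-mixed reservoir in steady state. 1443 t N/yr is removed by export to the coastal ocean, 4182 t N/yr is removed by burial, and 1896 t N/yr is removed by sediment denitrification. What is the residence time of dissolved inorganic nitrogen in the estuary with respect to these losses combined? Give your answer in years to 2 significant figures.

Total removal = 1443 + 4182 + 1896 = 7521.0 t N/yr.
τ = M / ΣF_out = 2725 / 7521.0 = 0.3623 yr.

0.36 yr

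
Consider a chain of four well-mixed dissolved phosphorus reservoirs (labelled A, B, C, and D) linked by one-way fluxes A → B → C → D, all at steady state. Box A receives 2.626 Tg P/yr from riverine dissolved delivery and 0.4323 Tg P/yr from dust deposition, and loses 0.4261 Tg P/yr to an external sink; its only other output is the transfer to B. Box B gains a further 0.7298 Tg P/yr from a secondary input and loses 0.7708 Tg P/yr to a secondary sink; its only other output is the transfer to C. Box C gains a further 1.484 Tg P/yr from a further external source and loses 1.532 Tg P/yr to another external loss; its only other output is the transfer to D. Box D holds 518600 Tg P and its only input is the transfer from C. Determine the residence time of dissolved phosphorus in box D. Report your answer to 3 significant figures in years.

Box A: F(A→B) = (2.626 + 0.4323) − 0.4261 = 2.6322 Tg P/yr.
Box B: F(B→C) = (2.6322 + 0.7298) − 0.7708 = 2.5912 Tg P/yr.
Box C: F(C→D) = (2.5912 + 1.484) − 1.532 = 2.5432 Tg P/yr.
Box D throughput = its input = 2.5432 Tg P/yr; τ = 518600 / 2.5432 = 203900 yr.

204000 yr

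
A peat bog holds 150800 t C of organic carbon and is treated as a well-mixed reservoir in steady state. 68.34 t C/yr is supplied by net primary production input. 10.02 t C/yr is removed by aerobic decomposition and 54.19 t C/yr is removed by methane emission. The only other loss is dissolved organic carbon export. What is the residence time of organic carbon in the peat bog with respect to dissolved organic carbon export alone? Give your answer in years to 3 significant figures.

At steady state ΣF_in = ΣF_out.
ΣF_in = 68.340 t C/yr.
Dissolved organic carbon export flux = ΣF_in − (10.02 + 54.19) = 68.340 − 64.21 = 4.130 t C/yr.
τ = M / F = 150800 / 4.130 = 36510 yr.

36500 yr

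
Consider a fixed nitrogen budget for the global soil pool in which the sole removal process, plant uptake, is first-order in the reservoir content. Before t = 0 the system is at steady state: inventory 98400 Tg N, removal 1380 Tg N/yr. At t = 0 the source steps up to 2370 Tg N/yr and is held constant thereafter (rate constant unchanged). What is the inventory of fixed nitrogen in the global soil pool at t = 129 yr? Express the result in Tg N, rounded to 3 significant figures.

The sink rate constant is k = F₀/M₀ = 1380/98400 = 0.01402 yr⁻¹.
Solving dM/dt = F₁ − kM with M(0) = M₀ gives M(t) = F₁/k + (M₀ − F₁/k)·e^(−kt).
F₁/k = 2370/0.01402 = 168990 Tg N; kt = 0.01402 × 129 = 1.809, e^(−kt) = 0.1638.
M(129) = 168990 + (98400 − 168990) × 0.1638 = 168990 − 11560 = 157430 Tg N.

157000 Tg N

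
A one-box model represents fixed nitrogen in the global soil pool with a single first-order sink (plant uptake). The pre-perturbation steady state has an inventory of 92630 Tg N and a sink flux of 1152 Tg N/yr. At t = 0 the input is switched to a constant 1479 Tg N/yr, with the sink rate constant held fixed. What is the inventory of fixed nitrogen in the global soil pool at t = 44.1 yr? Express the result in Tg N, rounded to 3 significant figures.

104000 Tg N

Residence time τ = M₀/F₀ = 80.41 yr. The eventual steady state is M_∞ = M₀·(F₁/F₀) = 92630 × 1479/1152 = 118920 Tg N.
The anomaly ΔM(t) = M(t) − M_∞ decays as ΔM₀·e^(−t/τ) with ΔM₀ = 92630 − 118920 = −26290 Tg N.
At t = 44.1 yr, e^(−t/τ) = e^(−0.5485) = 0.5778, so ΔM = −15190 Tg N and M = 118920 − 15190 = 103730 Tg N.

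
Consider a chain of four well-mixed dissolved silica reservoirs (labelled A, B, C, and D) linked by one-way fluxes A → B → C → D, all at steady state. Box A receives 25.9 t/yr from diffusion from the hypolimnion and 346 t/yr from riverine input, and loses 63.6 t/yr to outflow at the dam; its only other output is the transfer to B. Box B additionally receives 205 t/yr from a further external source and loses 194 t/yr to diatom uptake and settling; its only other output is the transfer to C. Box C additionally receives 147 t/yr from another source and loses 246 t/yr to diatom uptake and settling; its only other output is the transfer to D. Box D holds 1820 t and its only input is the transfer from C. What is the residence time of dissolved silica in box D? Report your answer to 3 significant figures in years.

8.26 yr

Box A: F(A→B) = (25.9 + 346) − 63.6 = 308.30 t/yr.
Box B: F(B→C) = (308.30 + 205) − 194 = 319.30 t/yr.
Box C: F(C→D) = (319.30 + 147) − 246 = 220.30 t/yr.
Box D throughput = its input = 220.30 t/yr; τ = 1820 / 220.30 = 8.261 yr.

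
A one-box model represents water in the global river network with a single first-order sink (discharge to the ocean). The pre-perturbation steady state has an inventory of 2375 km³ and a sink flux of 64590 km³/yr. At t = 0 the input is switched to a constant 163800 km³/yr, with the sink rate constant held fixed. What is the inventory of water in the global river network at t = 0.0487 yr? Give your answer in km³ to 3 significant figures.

5050 km³

τ = M₀/F₀ = 2375/64590 = 0.03677 yr; rate constant k = 1/τ.
New steady state M_∞ = F₁/k = F₁·τ = 163800 × 0.03677 = 6023.0 km³.
M(t) = M_∞ + (M₀ − M_∞)·e^(−t/τ); t/τ = 0.0487/0.03677 = 1.324, so e^(−t/τ) = 0.2660.
M(t) = 6023.0 − 3648 × 0.2660 = 5052.8 km³.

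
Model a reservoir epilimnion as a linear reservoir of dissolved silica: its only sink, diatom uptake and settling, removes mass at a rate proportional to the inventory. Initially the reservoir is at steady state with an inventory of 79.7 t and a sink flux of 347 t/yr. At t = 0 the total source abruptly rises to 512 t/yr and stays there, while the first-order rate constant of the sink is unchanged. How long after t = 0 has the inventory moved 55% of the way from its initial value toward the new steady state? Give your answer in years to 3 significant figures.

τ = M₀/F₀ = 79.7/347 = 0.2297 yr.
The remaining gap fraction is e^(−t/τ); 55% covered ⇒ e^(−t/τ) = 0.450.
t = −τ ln(0.450) = 0.2297 × 0.7985 = 0.1834 yr.

0.183 yr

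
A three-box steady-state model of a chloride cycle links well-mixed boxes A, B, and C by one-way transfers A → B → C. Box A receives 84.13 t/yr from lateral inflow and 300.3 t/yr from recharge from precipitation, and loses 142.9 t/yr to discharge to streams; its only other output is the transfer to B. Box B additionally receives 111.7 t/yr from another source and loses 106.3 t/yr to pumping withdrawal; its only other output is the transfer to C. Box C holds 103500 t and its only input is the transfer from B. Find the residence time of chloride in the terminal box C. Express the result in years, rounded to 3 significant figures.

419 yr

Box A: F(A→B) = (84.13 + 300.3) − 142.9 = 241.53 t/yr.
Box B: F(B→C) = (241.53 + 111.7) − 106.3 = 246.93 t/yr.
Box C throughput = its input = 246.93 t/yr; τ = 103500 / 246.93 = 419.1 yr.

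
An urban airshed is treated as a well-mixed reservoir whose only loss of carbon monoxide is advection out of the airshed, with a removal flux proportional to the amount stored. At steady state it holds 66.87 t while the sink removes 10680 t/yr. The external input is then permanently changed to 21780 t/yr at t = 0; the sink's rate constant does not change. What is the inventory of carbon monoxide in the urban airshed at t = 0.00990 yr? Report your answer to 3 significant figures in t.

122 t

τ = M₀/F₀ = 66.87/10680 = 0.006261 yr; rate constant k = 1/τ.
New steady state M_∞ = F₁/k = F₁·τ = 21780 × 0.006261 = 136.37 t.
M(t) = M_∞ + (M₀ − M_∞)·e^(−t/τ); t/τ = 0.00990/0.006261 = 1.581, so e^(−t/τ) = 0.2057.
M(t) = 136.37 − 69.50 × 0.2057 = 122.07 t.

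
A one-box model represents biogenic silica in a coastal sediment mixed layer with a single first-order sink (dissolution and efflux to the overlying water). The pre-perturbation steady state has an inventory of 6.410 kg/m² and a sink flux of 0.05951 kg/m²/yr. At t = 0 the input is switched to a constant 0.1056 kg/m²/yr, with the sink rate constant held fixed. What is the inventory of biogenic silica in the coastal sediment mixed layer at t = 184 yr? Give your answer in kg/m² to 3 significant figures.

τ = M₀/F₀ = 6.410/0.05951 = 107.7 yr; rate constant k = 1/τ.
New steady state M_∞ = F₁/k = F₁·τ = 0.1056 × 107.7 = 11.374 kg/m².
M(t) = M_∞ + (M₀ − M_∞)·e^(−t/τ); t/τ = 184/107.7 = 1.708, so e^(−t/τ) = 0.1812.
M(t) = 11.374 − 4.964 × 0.1812 = 10.475 kg/m².

10.5 kg/m²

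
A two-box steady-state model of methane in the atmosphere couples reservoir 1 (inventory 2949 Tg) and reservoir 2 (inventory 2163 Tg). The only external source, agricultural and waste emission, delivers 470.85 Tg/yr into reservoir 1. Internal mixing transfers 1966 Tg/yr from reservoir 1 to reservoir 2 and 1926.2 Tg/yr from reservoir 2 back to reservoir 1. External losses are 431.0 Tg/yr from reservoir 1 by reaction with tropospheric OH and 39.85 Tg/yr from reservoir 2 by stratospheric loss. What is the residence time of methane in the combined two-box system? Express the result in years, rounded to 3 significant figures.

For the system as a whole, the A↔B exchange is internal and contributes nothing to the throughput; only the external sinks remove mass.
M_total = 2949 + 2163 = 5112.0 Tg.
ΣF_external_out = 431.0 + 39.85 = 470.85 Tg/yr.
τ = M_total / ΣF_ext = 5112.0 / 470.85 = 10.86 yr.

10.9 yr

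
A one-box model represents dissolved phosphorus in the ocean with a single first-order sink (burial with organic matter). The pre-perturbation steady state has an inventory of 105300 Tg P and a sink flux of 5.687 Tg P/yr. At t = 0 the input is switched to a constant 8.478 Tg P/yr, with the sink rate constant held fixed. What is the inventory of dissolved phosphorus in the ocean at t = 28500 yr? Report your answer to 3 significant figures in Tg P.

146000 Tg P

τ = M₀/F₀ = 105300/5.687 = 18520 yr; rate constant k = 1/τ.
New steady state M_∞ = F₁/k = F₁·τ = 8.478 × 18520 = 156980 Tg P.
M(t) = M_∞ + (M₀ − M_∞)·e^(−t/τ); t/τ = 28500/18520 = 1.539, so e^(−t/τ) = 0.2145.
M(t) = 156980 − 51680 × 0.2145 = 145890 Tg P.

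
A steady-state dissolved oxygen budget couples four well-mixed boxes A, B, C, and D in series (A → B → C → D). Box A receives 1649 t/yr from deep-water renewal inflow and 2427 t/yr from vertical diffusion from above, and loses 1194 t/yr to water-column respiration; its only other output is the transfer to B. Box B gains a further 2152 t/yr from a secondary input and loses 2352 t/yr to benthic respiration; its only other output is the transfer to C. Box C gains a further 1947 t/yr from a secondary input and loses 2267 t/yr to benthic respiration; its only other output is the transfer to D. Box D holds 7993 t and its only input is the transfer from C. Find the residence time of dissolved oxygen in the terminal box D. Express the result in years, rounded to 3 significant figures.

Box A: F(A→B) = (1649 + 2427) − 1194 = 2882.0 t/yr.
Box B: F(B→C) = (2882.0 + 2152) − 2352 = 2682.0 t/yr.
Box C: F(C→D) = (2682.0 + 1947) − 2267 = 2362.0 t/yr.
Box D throughput = its input = 2362.0 t/yr; τ = 7993 / 2362.0 = 3.384 yr.

3.38 yr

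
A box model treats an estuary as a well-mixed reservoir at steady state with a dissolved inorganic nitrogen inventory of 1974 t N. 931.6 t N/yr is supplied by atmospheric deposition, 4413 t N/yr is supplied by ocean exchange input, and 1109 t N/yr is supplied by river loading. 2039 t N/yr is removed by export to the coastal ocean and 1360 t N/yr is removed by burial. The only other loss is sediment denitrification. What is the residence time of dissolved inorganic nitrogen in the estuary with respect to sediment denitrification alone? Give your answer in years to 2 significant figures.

0.65 yr

At steady state ΣF_in = ΣF_out.
ΣF_in = 931.6 + 4413 + 1109 = 6453.6 t N/yr.
Sediment denitrification flux = ΣF_in − (2039 + 1360) = 6453.6 − 3399 = 3055 t N/yr.
τ = M / F = 1974 / 3055 = 0.6462 yr.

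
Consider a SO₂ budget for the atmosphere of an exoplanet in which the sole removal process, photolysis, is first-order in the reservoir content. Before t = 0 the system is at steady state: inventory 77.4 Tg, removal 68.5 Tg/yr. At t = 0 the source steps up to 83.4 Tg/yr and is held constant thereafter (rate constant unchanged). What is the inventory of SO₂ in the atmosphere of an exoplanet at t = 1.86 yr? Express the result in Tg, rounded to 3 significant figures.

τ = M₀/F₀ = 77.4/68.5 = 1.130 yr; rate constant k = 1/τ.
New steady state M_∞ = F₁/k = F₁·τ = 83.4 × 1.130 = 94.236 Tg.
M(t) = M_∞ + (M₀ − M_∞)·e^(−t/τ); t/τ = 1.86/1.130 = 1.646, so e^(−t/τ) = 0.1928.
M(t) = 94.236 − 16.84 × 0.1928 = 90.990 Tg.

91.0 Tg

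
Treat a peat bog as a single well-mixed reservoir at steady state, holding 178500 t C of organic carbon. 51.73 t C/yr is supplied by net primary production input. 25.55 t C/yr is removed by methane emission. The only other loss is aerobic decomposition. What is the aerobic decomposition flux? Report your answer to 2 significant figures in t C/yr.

26 t C/yr

At steady state ΣF_in = ΣF_out.
ΣF_in = 51.730 t C/yr.
Aerobic decomposition flux = ΣF_in − (25.55) = 51.730 − 25.55 = 26.18 t C/yr.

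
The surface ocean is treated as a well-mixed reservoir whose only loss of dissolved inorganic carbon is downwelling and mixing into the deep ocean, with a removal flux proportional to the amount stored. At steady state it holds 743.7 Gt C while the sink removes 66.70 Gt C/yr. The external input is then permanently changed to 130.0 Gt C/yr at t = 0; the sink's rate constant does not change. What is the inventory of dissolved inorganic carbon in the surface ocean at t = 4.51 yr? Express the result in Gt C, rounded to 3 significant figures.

979 Gt C

Residence time τ = M₀/F₀ = 11.15 yr. The eventual steady state is M_∞ = M₀·(F₁/F₀) = 743.7 × 130.0/66.70 = 1449.5 Gt C.
The anomaly ΔM(t) = M(t) − M_∞ decays as ΔM₀·e^(−t/τ) with ΔM₀ = 743.7 − 1449.5 = −705.8 Gt C.
At t = 4.51 yr, e^(−t/τ) = e^(−0.4045) = 0.6673, so ΔM = −471.0 Gt C and M = 1449.5 − 471.0 = 978.50 Gt C.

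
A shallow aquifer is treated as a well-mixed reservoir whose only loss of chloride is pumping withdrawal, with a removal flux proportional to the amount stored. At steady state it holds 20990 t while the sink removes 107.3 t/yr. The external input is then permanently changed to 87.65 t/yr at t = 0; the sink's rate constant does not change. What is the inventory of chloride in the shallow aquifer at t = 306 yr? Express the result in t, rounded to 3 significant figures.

18000 t

Residence time τ = M₀/F₀ = 195.6 yr. The eventual steady state is M_∞ = M₀·(F₁/F₀) = 20990 × 87.65/107.3 = 17146 t.
The anomaly ΔM(t) = M(t) − M_∞ decays as ΔM₀·e^(−t/τ) with ΔM₀ = 20990 − 17146 = 3844 t.
At t = 306 yr, e^(−t/τ) = e^(−1.564) = 0.2092, so ΔM = 804.3 t and M = 17146 + 804.3 = 17950 t.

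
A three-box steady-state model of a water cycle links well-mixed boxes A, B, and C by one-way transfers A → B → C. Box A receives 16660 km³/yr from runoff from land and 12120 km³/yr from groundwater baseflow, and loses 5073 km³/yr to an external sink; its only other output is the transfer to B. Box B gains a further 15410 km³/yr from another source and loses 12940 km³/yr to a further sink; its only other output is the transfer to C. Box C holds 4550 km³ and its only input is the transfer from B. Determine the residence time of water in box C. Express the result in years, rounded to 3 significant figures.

Box A: F(A→B) = (16660 + 12120) − 5073 = 23707 km³/yr.
Box B: F(B→C) = (23707 + 15410) − 12940 = 26177 km³/yr.
Box C throughput = its input = 26177 km³/yr; τ = 4550 / 26177 = 0.1738 yr.

0.174 yr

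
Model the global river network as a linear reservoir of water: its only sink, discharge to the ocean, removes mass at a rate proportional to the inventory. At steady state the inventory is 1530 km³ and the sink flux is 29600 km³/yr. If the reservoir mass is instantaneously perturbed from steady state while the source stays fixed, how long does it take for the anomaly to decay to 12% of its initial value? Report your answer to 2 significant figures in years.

For a linear reservoir the anomaly decays as exp(−t/τ) with τ = M/F = 1530/29600 = 0.05169 yr.
exp(−t/τ) = 0.12 ⇒ t = −τ ln(0.12) = 0.05169 × 2.120 = 0.1096 yr.

0.11 yr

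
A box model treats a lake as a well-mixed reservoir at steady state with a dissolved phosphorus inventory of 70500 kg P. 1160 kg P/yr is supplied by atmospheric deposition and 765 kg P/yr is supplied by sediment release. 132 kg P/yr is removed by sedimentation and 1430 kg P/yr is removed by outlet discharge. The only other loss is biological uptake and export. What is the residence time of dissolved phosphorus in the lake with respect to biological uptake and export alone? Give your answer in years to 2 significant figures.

At steady state ΣF_in = ΣF_out.
ΣF_in = 1160 + 765 = 1925.0 kg P/yr.
Biological uptake and export flux = ΣF_in − (132 + 1430) = 1925.0 − 1562 = 363.0 kg P/yr.
τ = M / F = 70500 / 363.0 = 194.2 yr.

190 yr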